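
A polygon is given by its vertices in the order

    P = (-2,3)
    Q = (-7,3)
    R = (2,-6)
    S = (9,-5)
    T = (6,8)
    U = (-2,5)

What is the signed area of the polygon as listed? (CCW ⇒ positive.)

123.5

Apply the shoelace formula: 2A = Σ (x_i·y_{i+1} − x_{i+1}·y_i), indices taken mod 6.
P→Q: (-2)(3) − (-7)(3) = 15
Q→R: (-7)(-6) − (2)(3) = 36
R→S: (2)(-5) − (9)(-6) = 44
S→T: (9)(8) − (6)(-5) = 102
T→U: (6)(5) − (-2)(8) = 46
U→P: (-2)(3) − (-2)(5) = 4
Σ = 247
Signed area = Σ/2 = 123.5 (positive ⇒ counter-clockwise traversal).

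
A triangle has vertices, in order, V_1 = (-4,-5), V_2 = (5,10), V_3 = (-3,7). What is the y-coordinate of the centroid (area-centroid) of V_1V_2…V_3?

4

Apply the surveyor's formula. First the cross-terms c_i = x_i·y_{i+1} − x_{i+1}·y_i:
  -15, 65, 43  ⇒  2A = 93, A = 46.5.
Then Σ (y_i + y_{i+1})·c_i = 1116, so ȳ = 1116 / (6·46.5) = 4.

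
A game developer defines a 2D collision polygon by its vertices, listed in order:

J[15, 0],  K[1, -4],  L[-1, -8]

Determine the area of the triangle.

Apply the surveyor's formula: 2A = Σ (x_i·y_{i+1} − x_{i+1}·y_i), indices taken mod 3.
J→K: (15)(-4) − (1)(0) = -60
K→L: (1)(-8) − (-1)(-4) = -12
L→J: (-1)(0) − (15)(-8) = 120
Σ = 48
Area = |Σ|/2 = 24.

24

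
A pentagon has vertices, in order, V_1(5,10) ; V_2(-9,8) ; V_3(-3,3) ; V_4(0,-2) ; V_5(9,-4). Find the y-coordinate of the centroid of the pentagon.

Apply the surveyor's formula. First the cross-terms c_i = x_i·y_{i+1} − x_{i+1}·y_i:
  130, -3, 6, 18, 110  ⇒  2A = 261, A = 130.5.
Then Σ (y_i + y_{i+1})·c_i = 2865, so ȳ = 2865 / (6·130.5) = 955/261.

955/261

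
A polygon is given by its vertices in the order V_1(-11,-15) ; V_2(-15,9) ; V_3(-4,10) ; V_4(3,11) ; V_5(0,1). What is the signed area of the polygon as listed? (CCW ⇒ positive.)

Apply the surveyor's formula: 2A = Σ (x_i·y_{i+1} − x_{i+1}·y_i), indices taken mod 5.
Cross-terms: -324, -114, -74, 3, 11  ⇒  Σ = -498
Signed area = Σ/2 = -249 (negative ⇒ clockwise traversal).

-249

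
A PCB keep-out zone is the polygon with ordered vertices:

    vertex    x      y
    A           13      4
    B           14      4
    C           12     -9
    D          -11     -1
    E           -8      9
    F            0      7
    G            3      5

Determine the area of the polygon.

Apply Gauss's area formula: 2A = Σ (x_i·y_{i+1} − x_{i+1}·y_i), indices taken mod 7.
Σ = (-4) + (-174) + (-111) + (-107) + (-56) + (-21) + (-53) = -526
Area = |Σ|/2 = 263.

263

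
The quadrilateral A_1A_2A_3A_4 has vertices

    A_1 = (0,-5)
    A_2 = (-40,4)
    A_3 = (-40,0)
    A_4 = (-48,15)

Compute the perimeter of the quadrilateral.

|A_1A_2| = √((-40)² + (9)²) = √1681 = 41
|A_2A_3| = √((0)² + (-4)²) = √16 = 4
|A_3A_4| = √((-8)² + (15)²) = √289 = 17
|A_4A_1| = √((48)² + (-20)²) = √2704 = 52
Perimeter = 41 + 4 + 17 + 52 = 114.

114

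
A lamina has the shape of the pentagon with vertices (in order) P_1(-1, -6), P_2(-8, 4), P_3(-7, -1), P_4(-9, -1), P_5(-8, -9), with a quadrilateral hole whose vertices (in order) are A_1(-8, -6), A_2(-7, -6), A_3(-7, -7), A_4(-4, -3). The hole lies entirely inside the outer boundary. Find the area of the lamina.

44

Outer boundary:
P_1→P_2: (-1)(4) − (-8)(-6) = -52
P_2→P_3: (-8)(-1) − (-7)(4) = 36
P_3→P_4: (-7)(-1) − (-9)(-1) = -2
P_4→P_5: (-9)(-9) − (-8)(-1) = 73
P_5→P_1: (-8)(-6) − (-1)(-9) = 39
Σ = 94
Area = |Σ|/2 = 47.
Hole:
Σ = (6) + (7) + (-7) + (0) = 6
Area = |Σ|/2 = 3.
Net area = 47 − 3 = 44.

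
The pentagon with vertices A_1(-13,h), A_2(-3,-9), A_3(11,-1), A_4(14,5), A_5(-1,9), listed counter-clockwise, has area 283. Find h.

The doubled signed area Σ (x_i y_{i+1} − x_{i+1} y_i) is linear in h.
With h=0 it equals 536; the coefficient of h is 2 (from the two edges through A_1).
So 2·h + 536 = 2·283 = 566 ⇒ h = 15.

15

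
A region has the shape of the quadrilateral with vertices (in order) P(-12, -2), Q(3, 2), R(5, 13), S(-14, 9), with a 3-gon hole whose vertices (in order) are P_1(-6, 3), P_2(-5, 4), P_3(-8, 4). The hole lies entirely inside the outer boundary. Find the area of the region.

Outer boundary:
Cross-terms: -18, 29, 227, 136  ⇒  Σ = 374
Area = |Σ|/2 = 187.
Hole:
P_1→P_2: (-6)(4) − (-5)(3) = -9
P_2→P_3: (-5)(4) − (-8)(4) = 12
P_3→P_1: (-8)(3) − (-6)(4) = 0
Σ = 3
Area = |Σ|/2 = 1.5.
Net area = 187 − 1.5 = 185.5.

185.5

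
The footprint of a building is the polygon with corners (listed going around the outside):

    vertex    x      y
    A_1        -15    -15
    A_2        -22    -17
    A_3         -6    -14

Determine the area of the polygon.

5.5

Apply Gauss's area formula: 2A = Σ (x_i·y_{i+1} − x_{i+1}·y_i), indices taken mod 3.
Σ = (-75) + (206) + (-120) = 11
Area = |Σ|/2 = 5.5.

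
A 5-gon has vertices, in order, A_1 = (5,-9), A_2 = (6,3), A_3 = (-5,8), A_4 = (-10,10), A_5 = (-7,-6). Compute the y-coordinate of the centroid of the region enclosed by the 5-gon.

-8/165

Apply Gauss's area formula. First the cross-terms c_i = x_i·y_{i+1} − x_{i+1}·y_i:
  69, 63, 30, 130, 93  ⇒  2A = 385, A = 192.5.
Then Σ (y_i + y_{i+1})·c_i = -56, so ȳ = -56 / (6·192.5) = -8/165.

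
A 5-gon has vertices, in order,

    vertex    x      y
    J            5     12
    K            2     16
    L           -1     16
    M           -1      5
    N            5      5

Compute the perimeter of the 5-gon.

32

|JK| = √((-3)² + (4)²) = √25 = 5
|KL| = √((-3)² + (0)²) = √9 = 3
|LM| = √((0)² + (-11)²) = √121 = 11
|MN| = √((6)² + (0)²) = √36 = 6
|NJ| = √((0)² + (7)²) = √49 = 7
Perimeter = 5 + 3 + 11 + 6 + 7 = 32.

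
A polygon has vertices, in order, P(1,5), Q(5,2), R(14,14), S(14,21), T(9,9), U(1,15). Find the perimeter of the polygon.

60

|PQ| = √((4)² + (-3)²) = √25 = 5
|QR| = √((9)² + (12)²) = √225 = 15
|RS| = √((0)² + (7)²) = √49 = 7
|ST| = √((-5)² + (-12)²) = √169 = 13
|TU| = √((-8)² + (6)²) = √100 = 10
|UP| = √((0)² + (-10)²) = √100 = 10
Perimeter = 5 + 15 + 7 + 13 + 10 + 10 = 60.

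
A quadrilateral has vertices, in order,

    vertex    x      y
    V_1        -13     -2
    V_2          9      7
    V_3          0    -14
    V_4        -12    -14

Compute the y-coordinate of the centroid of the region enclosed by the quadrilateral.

Apply the shoelace formula. First the cross-terms c_i = x_i·y_{i+1} − x_{i+1}·y_i:
  -73, -126, -168, -158  ⇒  2A = -525, A = -262.5.
Then Σ (y_i + y_{i+1})·c_i = 7749, so ȳ = 7749 / (6·(-262.5)) = -4.92.

-4.92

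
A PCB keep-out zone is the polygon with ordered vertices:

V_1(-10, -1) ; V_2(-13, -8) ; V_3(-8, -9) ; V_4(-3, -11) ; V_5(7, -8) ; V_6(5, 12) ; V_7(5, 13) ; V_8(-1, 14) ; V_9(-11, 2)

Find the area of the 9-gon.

338.5

V_1→V_2: (-10)(-8) − (-13)(-1) = 67
V_2→V_3: (-13)(-9) − (-8)(-8) = 53
V_3→V_4: (-8)(-11) − (-3)(-9) = 61
V_4→V_5: (-3)(-8) − (7)(-11) = 101
V_5→V_6: (7)(12) − (5)(-8) = 124
V_6→V_7: (5)(13) − (5)(12) = 5
V_7→V_8: (5)(14) − (-1)(13) = 83
V_8→V_9: (-1)(2) − (-11)(14) = 152
V_9→V_1: (-11)(-1) − (-10)(2) = 31
Σ = 677
Area = |Σ|/2 = 338.5.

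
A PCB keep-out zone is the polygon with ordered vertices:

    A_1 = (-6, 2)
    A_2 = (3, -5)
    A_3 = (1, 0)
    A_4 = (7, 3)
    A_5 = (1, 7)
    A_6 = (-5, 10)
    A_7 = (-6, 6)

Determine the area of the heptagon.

Σ = (24) + (5) + (3) + (46) + (45) + (30) + (24) = 177
Area = |Σ|/2 = 88.5.

88.5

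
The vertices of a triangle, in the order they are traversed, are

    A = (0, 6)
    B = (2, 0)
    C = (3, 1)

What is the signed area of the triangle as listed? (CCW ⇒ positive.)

4

Apply the surveyor's formula: 2A = Σ (x_i·y_{i+1} − x_{i+1}·y_i), indices taken mod 3.
Cross-terms: -12, 2, 18  ⇒  Σ = 8
Signed area = Σ/2 = 4 (positive ⇒ counter-clockwise traversal).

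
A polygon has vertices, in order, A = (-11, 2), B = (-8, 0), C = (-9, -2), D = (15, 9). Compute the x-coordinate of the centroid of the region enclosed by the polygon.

-61/55

Apply the shoelace formula. First the cross-terms c_i = x_i·y_{i+1} − x_{i+1}·y_i:
  16, 16, -51, 129  ⇒  2A = 110, A = 55.
Then Σ (x_i + x_{i+1})·c_i = -366, so x̄ = -366 / (6·55) = -61/55.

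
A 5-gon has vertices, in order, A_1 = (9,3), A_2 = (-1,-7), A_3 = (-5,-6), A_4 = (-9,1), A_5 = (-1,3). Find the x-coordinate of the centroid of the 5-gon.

-15/17

Apply Gauss's area formula. First the cross-terms c_i = x_i·y_{i+1} − x_{i+1}·y_i:
  -60, -29, -59, -26, -30  ⇒  2A = -204, A = -102.
Then Σ (x_i + x_{i+1})·c_i = 540, so x̄ = 540 / (6·(-102)) = -15/17.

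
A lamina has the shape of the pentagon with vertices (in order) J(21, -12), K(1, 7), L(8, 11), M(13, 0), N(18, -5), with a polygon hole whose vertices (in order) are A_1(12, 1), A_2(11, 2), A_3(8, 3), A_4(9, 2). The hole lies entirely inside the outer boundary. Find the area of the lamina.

Outer boundary:
Apply the surveyor's formula: 2A = Σ (x_i·y_{i+1} − x_{i+1}·y_i), indices taken mod 5.
Cross-terms: 159, -45, -143, -65, -111  ⇒  Σ = -205
Area = |Σ|/2 = 102.5.
Hole:
Apply Gauss's area formula: 2A = Σ (x_i·y_{i+1} − x_{i+1}·y_i), indices taken mod 4.
A_1→A_2: (12)(2) − (11)(1) = 13
A_2→A_3: (11)(3) − (8)(2) = 17
A_3→A_4: (8)(2) − (9)(3) = -11
A_4→A_1: (9)(1) − (12)(2) = -15
Σ = 4
Area = |Σ|/2 = 2.
Net area = 102.5 − 2 = 100.5.

100.5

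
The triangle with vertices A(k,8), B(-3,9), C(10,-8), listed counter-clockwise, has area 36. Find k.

The doubled signed area Σ (x_i y_{i+1} − x_{i+1} y_i) is linear in k.
With k=0 it equals 38; the coefficient of k is 17 (from the two edges through A).
So 17·k + 38 = 2·36 = 72 ⇒ k = 2.

2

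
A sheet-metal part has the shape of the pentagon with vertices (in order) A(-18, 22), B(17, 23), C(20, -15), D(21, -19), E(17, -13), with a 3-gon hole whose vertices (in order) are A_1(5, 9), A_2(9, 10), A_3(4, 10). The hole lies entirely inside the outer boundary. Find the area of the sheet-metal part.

686.5

Outer boundary:
Σ = (-788) + (-715) + (-65) + (50) + (140) = -1378
Area = |Σ|/2 = 689.
Hole:
A_1→A_2: (5)(10) − (9)(9) = -31
A_2→A_3: (9)(10) − (4)(10) = 50
A_3→A_1: (4)(9) − (5)(10) = -14
Σ = 5
Area = |Σ|/2 = 2.5.
Net area = 689 − 2.5 = 686.5.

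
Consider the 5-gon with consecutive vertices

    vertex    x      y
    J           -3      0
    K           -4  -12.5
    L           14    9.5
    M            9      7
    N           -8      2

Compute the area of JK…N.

J→K: (-3)(-12.5) − (-4)(0) = 37.5
K→L: (-4)(9.5) − (14)(-12.5) = 137
L→M: (14)(7) − (9)(9.5) = 12.5
M→N: (9)(2) − (-8)(7) = 74
N→J: (-8)(0) − (-3)(2) = 6
Σ = 267
Area = |Σ|/2 = 133.5.

133.5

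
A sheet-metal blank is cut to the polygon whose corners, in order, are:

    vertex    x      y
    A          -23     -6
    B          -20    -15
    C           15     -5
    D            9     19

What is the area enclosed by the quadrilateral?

Apply the shoelace (surveyor's) formula: 2A = Σ (x_i·y_{i+1} − x_{i+1}·y_i), indices taken mod 4.
Σ = (225) + (325) + (330) + (383) = 1263
Area = |Σ|/2 = 631.5.

631.5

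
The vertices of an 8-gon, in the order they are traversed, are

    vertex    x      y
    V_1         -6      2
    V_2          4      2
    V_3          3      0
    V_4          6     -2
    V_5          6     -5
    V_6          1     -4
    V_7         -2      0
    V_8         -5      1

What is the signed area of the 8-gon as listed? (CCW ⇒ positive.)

-41.5

Apply Gauss's area formula: 2A = Σ (x_i·y_{i+1} − x_{i+1}·y_i), indices taken mod 8.
V_1→V_2: (-6)(2) − (4)(2) = -20
V_2→V_3: (4)(0) − (3)(2) = -6
V_3→V_4: (3)(-2) − (6)(0) = -6
V_4→V_5: (6)(-5) − (6)(-2) = -18
V_5→V_6: (6)(-4) − (1)(-5) = -19
V_6→V_7: (1)(0) − (-2)(-4) = -8
V_7→V_8: (-2)(1) − (-5)(0) = -2
V_8→V_1: (-5)(2) − (-6)(1) = -4
Σ = -83
Signed area = Σ/2 = -41.5 (negative ⇒ clockwise traversal).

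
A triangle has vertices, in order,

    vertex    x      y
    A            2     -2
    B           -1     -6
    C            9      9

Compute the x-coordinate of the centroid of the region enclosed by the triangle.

Apply the surveyor's formula. First the cross-terms c_i = x_i·y_{i+1} − x_{i+1}·y_i:
  -14, 45, -36  ⇒  2A = -5, A = -2.5.
Then Σ (x_i + x_{i+1})·c_i = -50, so x̄ = -50 / (6·(-2.5)) = 10/3.

10/3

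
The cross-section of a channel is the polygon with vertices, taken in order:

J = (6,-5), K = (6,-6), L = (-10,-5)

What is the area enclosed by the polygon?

8

Σ = (-6) + (-90) + (80) = -16
Area = |Σ|/2 = 8.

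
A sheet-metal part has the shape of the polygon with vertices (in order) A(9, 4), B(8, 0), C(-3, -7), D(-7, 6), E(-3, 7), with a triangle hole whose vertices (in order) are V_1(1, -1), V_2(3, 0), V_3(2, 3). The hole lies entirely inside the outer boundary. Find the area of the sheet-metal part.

127

Outer boundary:
Apply Gauss's area formula: 2A = Σ (x_i·y_{i+1} − x_{i+1}·y_i), indices taken mod 5.
Σ = (-32) + (-56) + (-67) + (-31) + (-75) = -261
Area = |Σ|/2 = 130.5.
Hole:
Apply Gauss's area formula: 2A = Σ (x_i·y_{i+1} − x_{i+1}·y_i), indices taken mod 3.
Σ = (3) + (9) + (-5) = 7
Area = |Σ|/2 = 3.5.
Net area = 130.5 − 3.5 = 127.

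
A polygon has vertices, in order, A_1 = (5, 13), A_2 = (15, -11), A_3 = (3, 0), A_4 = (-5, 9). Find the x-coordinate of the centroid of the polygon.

Apply Gauss's area formula. First the cross-terms c_i = x_i·y_{i+1} − x_{i+1}·y_i:
  -250, 33, 27, -110  ⇒  2A = -300, A = -150.
Then Σ (x_i + x_{i+1})·c_i = -4460, so x̄ = -4460 / (6·(-150)) = 223/45.

223/45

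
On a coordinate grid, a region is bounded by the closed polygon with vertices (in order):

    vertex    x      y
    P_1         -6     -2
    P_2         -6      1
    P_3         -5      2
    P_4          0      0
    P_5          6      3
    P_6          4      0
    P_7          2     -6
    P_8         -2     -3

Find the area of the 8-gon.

46.5

Apply the shoelace (surveyor's) formula: 2A = Σ (x_i·y_{i+1} − x_{i+1}·y_i), indices taken mod 8.
P_1→P_2: (-6)(1) − (-6)(-2) = -18
P_2→P_3: (-6)(2) − (-5)(1) = -7
P_3→P_4: (-5)(0) − (0)(2) = 0
P_4→P_5: (0)(3) − (6)(0) = 0
P_5→P_6: (6)(0) − (4)(3) = -12
P_6→P_7: (4)(-6) − (2)(0) = -24
P_7→P_8: (2)(-3) − (-2)(-6) = -18
P_8→P_1: (-2)(-2) − (-6)(-3) = -14
Σ = -93
Area = |Σ|/2 = 46.5.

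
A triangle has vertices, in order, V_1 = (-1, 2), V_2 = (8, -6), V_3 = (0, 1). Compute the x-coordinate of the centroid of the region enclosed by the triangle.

Apply Gauss's area formula. First the cross-terms c_i = x_i·y_{i+1} − x_{i+1}·y_i:
  -10, 8, 1  ⇒  2A = -1, A = -0.5.
Then Σ (x_i + x_{i+1})·c_i = -7, so x̄ = -7 / (6·(-0.5)) = 7/3.

7/3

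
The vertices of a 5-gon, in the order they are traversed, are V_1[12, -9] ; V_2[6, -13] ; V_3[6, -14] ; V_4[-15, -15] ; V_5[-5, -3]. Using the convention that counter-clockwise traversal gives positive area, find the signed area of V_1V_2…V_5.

Apply the surveyor's formula: 2A = Σ (x_i·y_{i+1} − x_{i+1}·y_i), indices taken mod 5.
Σ = (-102) + (-6) + (-300) + (-30) + (81) = -357
Signed area = Σ/2 = -178.5 (negative ⇒ clockwise traversal).

-178.5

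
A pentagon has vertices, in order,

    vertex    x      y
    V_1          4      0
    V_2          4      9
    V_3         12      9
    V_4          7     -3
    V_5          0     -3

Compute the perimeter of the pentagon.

42

|V_1V_2| = √((0)² + (9)²) = √81 = 9
|V_2V_3| = √((8)² + (0)²) = √64 = 8
|V_3V_4| = √((-5)² + (-12)²) = √169 = 13
|V_4V_5| = √((-7)² + (0)²) = √49 = 7
|V_5V_1| = √((4)² + (3)²) = √25 = 5
Perimeter = 9 + 8 + 13 + 7 + 5 = 42.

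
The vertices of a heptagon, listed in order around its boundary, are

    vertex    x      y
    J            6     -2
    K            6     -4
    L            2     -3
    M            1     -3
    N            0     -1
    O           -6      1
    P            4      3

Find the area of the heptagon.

Σ = (-12) + (-10) + (-3) + (-1) + (-6) + (-22) + (-26) = -80
Area = |Σ|/2 = 40.

40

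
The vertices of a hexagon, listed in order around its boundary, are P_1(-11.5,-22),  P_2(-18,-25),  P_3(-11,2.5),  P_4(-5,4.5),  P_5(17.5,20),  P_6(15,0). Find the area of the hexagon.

Σ = (-108.5) + (-320) + (-37) + (-178.75) + (-300) + (-330) = -1274.25
Area = |Σ|/2 = 637.125.

637.125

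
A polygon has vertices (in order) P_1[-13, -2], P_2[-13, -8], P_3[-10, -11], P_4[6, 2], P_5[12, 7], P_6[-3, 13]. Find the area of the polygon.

Apply the surveyor's formula: 2A = Σ (x_i·y_{i+1} − x_{i+1}·y_i), indices taken mod 6.
Cross-terms: 78, 63, 46, 18, 177, 175  ⇒  Σ = 557
Area = |Σ|/2 = 278.5.

278.5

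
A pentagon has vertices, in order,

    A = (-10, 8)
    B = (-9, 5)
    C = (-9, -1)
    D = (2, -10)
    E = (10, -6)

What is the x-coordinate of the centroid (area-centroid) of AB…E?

-163/138

Apply the shoelace formula. First the cross-terms c_i = x_i·y_{i+1} − x_{i+1}·y_i:
  22, 54, 92, 88, 20  ⇒  2A = 276, A = 138.
Then Σ (x_i + x_{i+1})·c_i = -978, so x̄ = -978 / (6·138) = -163/138.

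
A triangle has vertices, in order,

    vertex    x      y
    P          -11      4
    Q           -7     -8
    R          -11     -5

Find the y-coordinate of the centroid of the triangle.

-3

Apply the shoelace formula. First the cross-terms c_i = x_i·y_{i+1} − x_{i+1}·y_i:
  116, -53, -99  ⇒  2A = -36, A = -18.
Then Σ (y_i + y_{i+1})·c_i = 324, so ȳ = 324 / (6·(-18)) = -3.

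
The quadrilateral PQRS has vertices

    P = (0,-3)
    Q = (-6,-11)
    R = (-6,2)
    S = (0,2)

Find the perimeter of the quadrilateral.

34

|PQ| = √((-6)² + (-8)²) = √100 = 10
|QR| = √((0)² + (13)²) = √169 = 13
|RS| = √((6)² + (0)²) = √36 = 6
|SP| = √((0)² + (-5)²) = √25 = 5
Perimeter = 10 + 13 + 6 + 5 = 34.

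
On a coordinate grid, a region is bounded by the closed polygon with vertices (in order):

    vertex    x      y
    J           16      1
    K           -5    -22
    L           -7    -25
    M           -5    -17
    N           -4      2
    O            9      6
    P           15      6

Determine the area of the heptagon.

Apply the surveyor's formula: 2A = Σ (x_i·y_{i+1} − x_{i+1}·y_i), indices taken mod 7.
J→K: (16)(-22) − (-5)(1) = -347
K→L: (-5)(-25) − (-7)(-22) = -29
L→M: (-7)(-17) − (-5)(-25) = -6
M→N: (-5)(2) − (-4)(-17) = -78
N→O: (-4)(6) − (9)(2) = -42
O→P: (9)(6) − (15)(6) = -36
P→J: (15)(1) − (16)(6) = -81
Σ = -619
Area = |Σ|/2 = 309.5.

309.5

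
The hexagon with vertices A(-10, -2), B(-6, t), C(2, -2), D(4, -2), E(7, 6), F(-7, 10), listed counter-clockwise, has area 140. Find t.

Write out the shoelace sum; only the two edges meeting at B involve t:
2·Area = [((-10)·t − (-6)·(-2)) + ((-6)·(-2) − 2·t)] + 268
       = -12·t + 268 = 280
⇒ t = -1.

-1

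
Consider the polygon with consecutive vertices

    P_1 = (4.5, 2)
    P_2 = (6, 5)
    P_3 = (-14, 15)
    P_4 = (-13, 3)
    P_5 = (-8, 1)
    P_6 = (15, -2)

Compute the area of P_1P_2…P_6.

187.25

Σ = (10.5) + (160) + (153) + (11) + (1) + (39) = 374.5
Area = |Σ|/2 = 187.25.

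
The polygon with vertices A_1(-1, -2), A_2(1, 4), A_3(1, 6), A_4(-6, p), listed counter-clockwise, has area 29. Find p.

The doubled signed area Σ (x_i y_{i+1} − x_{i+1} y_i) is linear in p.
With p=0 it equals 48; the coefficient of p is 2 (from the two edges through A_4).
So 2·p + 48 = 2·29 = 58 ⇒ p = 5.

5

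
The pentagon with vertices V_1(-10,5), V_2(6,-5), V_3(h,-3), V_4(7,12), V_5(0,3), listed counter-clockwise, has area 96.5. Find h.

7

The doubled signed area Σ (x_i y_{i+1} − x_{i+1} y_i) is linear in h.
With h=0 it equals 74; the coefficient of h is 17 (from the two edges through V_3).
So 17·h + 74 = 2·96.5 = 193 ⇒ h = 7.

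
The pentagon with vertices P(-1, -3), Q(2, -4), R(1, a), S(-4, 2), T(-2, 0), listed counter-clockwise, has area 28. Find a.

5

The doubled signed area Σ (x_i y_{i+1} − x_{i+1} y_i) is linear in a.
With a=0 it equals 26; the coefficient of a is 6 (from the two edges through R).
So 6·a + 26 = 2·28 = 56 ⇒ a = 5.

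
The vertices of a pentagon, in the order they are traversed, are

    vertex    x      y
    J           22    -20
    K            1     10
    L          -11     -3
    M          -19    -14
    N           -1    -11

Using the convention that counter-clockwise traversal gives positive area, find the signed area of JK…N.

Apply Gauss's area formula: 2A = Σ (x_i·y_{i+1} − x_{i+1}·y_i), indices taken mod 5.
J→K: (22)(10) − (1)(-20) = 240
K→L: (1)(-3) − (-11)(10) = 107
L→M: (-11)(-14) − (-19)(-3) = 97
M→N: (-19)(-11) − (-1)(-14) = 195
N→J: (-1)(-20) − (22)(-11) = 262
Σ = 901
Signed area = Σ/2 = 450.5 (positive ⇒ counter-clockwise traversal).

450.5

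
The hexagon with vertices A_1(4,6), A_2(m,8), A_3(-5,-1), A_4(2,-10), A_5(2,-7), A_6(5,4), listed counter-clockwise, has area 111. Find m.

The doubled signed area Σ (x_i y_{i+1} − x_{i+1} y_i) is linear in m.
With m=0 it equals 187; the coefficient of m is -7 (from the two edges through A_2).
So -7·m + 187 = 2·111 = 222 ⇒ m = -5.

-5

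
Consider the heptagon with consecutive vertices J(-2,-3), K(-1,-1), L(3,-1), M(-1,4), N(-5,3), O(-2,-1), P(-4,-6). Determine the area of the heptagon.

25

J→K: (-2)(-1) − (-1)(-3) = -1
K→L: (-1)(-1) − (3)(-1) = 4
L→M: (3)(4) − (-1)(-1) = 11
M→N: (-1)(3) − (-5)(4) = 17
N→O: (-5)(-1) − (-2)(3) = 11
O→P: (-2)(-6) − (-4)(-1) = 8
P→J: (-4)(-3) − (-2)(-6) = 0
Σ = 50
Area = |Σ|/2 = 25.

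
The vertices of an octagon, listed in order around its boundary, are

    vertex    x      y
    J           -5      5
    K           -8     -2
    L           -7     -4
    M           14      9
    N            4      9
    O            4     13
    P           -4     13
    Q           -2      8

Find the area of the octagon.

147.5

Apply the surveyor's formula: 2A = Σ (x_i·y_{i+1} − x_{i+1}·y_i), indices taken mod 8.
Cross-terms: 50, 18, -7, 90, 16, 104, -6, 30  ⇒  Σ = 295
Area = |Σ|/2 = 147.5.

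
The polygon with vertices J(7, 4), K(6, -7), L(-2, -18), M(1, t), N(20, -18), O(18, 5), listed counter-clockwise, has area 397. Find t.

Write out the shoelace sum; only the two edges meeting at M involve t:
2·Area = [((-2)·t − 1·(-18)) + (1·(-18) − 20·t)] + 266
       = -22·t + 266 = 794
⇒ t = -24.

-24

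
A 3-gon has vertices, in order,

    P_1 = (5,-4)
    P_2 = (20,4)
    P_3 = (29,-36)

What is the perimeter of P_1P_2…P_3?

98

|P_1P_2| = √((15)² + (8)²) = √289 = 17
|P_2P_3| = √((9)² + (-40)²) = √1681 = 41
|P_3P_1| = √((-24)² + (32)²) = √1600 = 40
Perimeter = 17 + 41 + 40 = 98.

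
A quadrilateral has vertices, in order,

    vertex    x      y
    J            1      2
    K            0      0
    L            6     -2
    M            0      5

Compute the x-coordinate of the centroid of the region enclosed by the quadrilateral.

7/3

Apply the shoelace (surveyor's) formula. First the cross-terms c_i = x_i·y_{i+1} − x_{i+1}·y_i:
  0, 0, 30, -5  ⇒  2A = 25, A = 12.5.
Then Σ (x_i + x_{i+1})·c_i = 175, so x̄ = 175 / (6·12.5) = 7/3.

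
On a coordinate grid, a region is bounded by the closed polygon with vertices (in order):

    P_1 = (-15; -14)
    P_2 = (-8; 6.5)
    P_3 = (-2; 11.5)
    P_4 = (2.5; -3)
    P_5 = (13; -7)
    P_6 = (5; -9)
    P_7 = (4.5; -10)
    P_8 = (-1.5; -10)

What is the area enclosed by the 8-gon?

Apply the surveyor's formula: 2A = Σ (x_i·y_{i+1} − x_{i+1}·y_i), indices taken mod 8.
Σ = (-209.5) + (-79) + (-22.75) + (21.5) + (-82) + (-9.5) + (-60) + (-129) = -570.25
Area = |Σ|/2 = 285.125.

285.125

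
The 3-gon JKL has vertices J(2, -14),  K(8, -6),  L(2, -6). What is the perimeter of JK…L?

24

|JK| = √((6)² + (8)²) = √100 = 10
|KL| = √((-6)² + (0)²) = √36 = 6
|LJ| = √((0)² + (-8)²) = √64 = 8
Perimeter = 10 + 6 + 8 = 24.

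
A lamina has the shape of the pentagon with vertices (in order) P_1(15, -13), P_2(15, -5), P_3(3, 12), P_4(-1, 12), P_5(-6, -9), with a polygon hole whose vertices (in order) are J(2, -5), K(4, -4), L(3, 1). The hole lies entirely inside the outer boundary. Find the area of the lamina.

323

Outer boundary:
Apply Gauss's area formula: 2A = Σ (x_i·y_{i+1} − x_{i+1}·y_i), indices taken mod 5.
Cross-terms: 120, 195, 48, 81, 213  ⇒  Σ = 657
Area = |Σ|/2 = 328.5.
Hole:
J→K: (2)(-4) − (4)(-5) = 12
K→L: (4)(1) − (3)(-4) = 16
L→J: (3)(-5) − (2)(1) = -17
Σ = 11
Area = |Σ|/2 = 5.5.
Net area = 328.5 − 5.5 = 323.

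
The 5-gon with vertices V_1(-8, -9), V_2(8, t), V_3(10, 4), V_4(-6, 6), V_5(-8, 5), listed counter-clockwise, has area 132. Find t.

3

Write out the shoelace sum; only the two edges meeting at V_2 involve t:
2·Area = [((-8)·t − 8·(-9)) + (8·4 − 10·t)] + 214
       = -18·t + 318 = 264
⇒ t = 3.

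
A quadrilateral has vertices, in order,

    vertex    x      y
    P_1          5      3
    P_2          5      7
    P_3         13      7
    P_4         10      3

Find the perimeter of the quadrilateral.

|P_1P_2| = √((0)² + (4)²) = √16 = 4
|P_2P_3| = √((8)² + (0)²) = √64 = 8
|P_3P_4| = √((-3)² + (-4)²) = √25 = 5
|P_4P_1| = √((-5)² + (0)²) = √25 = 5
Perimeter = 4 + 8 + 5 + 5 = 22.

22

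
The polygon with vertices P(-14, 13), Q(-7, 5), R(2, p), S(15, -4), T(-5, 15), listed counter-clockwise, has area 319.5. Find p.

The doubled signed area Σ (x_i y_{i+1} − x_{i+1} y_i) is linear in p.
With p=0 it equals 353; the coefficient of p is -22 (from the two edges through R).
So -22·p + 353 = 2·319.5 = 639 ⇒ p = -13.

-13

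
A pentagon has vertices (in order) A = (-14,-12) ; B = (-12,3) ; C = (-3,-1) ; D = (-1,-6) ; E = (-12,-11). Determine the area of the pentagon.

Apply Gauss's area formula: 2A = Σ (x_i·y_{i+1} − x_{i+1}·y_i), indices taken mod 5.
A→B: (-14)(3) − (-12)(-12) = -186
B→C: (-12)(-1) − (-3)(3) = 21
C→D: (-3)(-6) − (-1)(-1) = 17
D→E: (-1)(-11) − (-12)(-6) = -61
E→A: (-12)(-12) − (-14)(-11) = -10
Σ = -219
Area = |Σ|/2 = 109.5.

109.5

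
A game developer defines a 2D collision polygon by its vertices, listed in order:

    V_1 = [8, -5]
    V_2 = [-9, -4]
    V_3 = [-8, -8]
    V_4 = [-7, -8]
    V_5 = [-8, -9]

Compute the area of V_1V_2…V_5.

Apply the shoelace formula: 2A = Σ (x_i·y_{i+1} − x_{i+1}·y_i), indices taken mod 5.
Σ = (-77) + (40) + (8) + (-1) + (112) = 82
Area = |Σ|/2 = 41.

41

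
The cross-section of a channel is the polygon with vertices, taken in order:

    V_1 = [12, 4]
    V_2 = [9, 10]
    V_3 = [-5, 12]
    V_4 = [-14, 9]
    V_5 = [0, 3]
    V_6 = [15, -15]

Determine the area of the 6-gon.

Cross-terms: 84, 158, 123, -42, -45, 240  ⇒  Σ = 518
Area = |Σ|/2 = 259.

259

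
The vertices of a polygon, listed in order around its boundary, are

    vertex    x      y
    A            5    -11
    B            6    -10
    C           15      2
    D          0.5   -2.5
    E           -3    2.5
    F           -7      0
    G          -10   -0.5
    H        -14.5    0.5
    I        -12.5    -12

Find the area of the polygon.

Apply the shoelace formula: 2A = Σ (x_i·y_{i+1} − x_{i+1}·y_i), indices taken mod 9.
A→B: (5)(-10) − (6)(-11) = 16
B→C: (6)(2) − (15)(-10) = 162
C→D: (15)(-2.5) − (0.5)(2) = -38.5
D→E: (0.5)(2.5) − (-3)(-2.5) = -6.25
E→F: (-3)(0) − (-7)(2.5) = 17.5
F→G: (-7)(-0.5) − (-10)(0) = 3.5
G→H: (-10)(0.5) − (-14.5)(-0.5) = -12.25
H→I: (-14.5)(-12) − (-12.5)(0.5) = 180.25
I→A: (-12.5)(-11) − (5)(-12) = 197.5
Σ = 519.75
Area = |Σ|/2 = 259.875.

259.875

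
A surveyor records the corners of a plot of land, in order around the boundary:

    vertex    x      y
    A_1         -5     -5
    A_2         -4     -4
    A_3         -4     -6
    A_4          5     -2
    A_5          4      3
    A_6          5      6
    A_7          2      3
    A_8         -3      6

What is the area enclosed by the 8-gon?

Cross-terms: 0, 8, 38, 23, 9, 3, 21, 45  ⇒  Σ = 147
Area = |Σ|/2 = 73.5.

73.5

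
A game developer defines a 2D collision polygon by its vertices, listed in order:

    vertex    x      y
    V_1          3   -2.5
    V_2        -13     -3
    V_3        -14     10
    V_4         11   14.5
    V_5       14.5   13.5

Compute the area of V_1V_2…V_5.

Cross-terms: -41.5, -172, -313, -61.75, -76.75  ⇒  Σ = -665
Area = |Σ|/2 = 332.5.

332.5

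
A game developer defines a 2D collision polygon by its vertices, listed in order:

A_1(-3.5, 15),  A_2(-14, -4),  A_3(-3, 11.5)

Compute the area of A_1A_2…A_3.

Apply the surveyor's formula: 2A = Σ (x_i·y_{i+1} − x_{i+1}·y_i), indices taken mod 3.
A_1→A_2: (-3.5)(-4) − (-14)(15) = 224
A_2→A_3: (-14)(11.5) − (-3)(-4) = -173
A_3→A_1: (-3)(15) − (-3.5)(11.5) = -4.75
Σ = 46.25
Area = |Σ|/2 = 23.125.

23.125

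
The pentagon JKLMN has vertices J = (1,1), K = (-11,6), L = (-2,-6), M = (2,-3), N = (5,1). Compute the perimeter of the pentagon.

|JK| = √((-12)² + (5)²) = √169 = 13
|KL| = √((9)² + (-12)²) = √225 = 15
|LM| = √((4)² + (3)²) = √25 = 5
|MN| = √((3)² + (4)²) = √25 = 5
|NJ| = √((-4)² + (0)²) = √16 = 4
Perimeter = 13 + 15 + 5 + 5 + 4 = 42.

42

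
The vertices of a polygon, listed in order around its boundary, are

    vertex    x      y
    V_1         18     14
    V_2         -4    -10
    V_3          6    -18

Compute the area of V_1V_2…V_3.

208

Apply the shoelace (surveyor's) formula: 2A = Σ (x_i·y_{i+1} − x_{i+1}·y_i), indices taken mod 3.
Σ = (-124) + (132) + (408) = 416
Area = |Σ|/2 = 208.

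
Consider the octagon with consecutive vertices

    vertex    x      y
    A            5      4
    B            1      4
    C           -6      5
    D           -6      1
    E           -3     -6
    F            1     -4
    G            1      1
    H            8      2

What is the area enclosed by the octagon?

Apply the shoelace formula: 2A = Σ (x_i·y_{i+1} − x_{i+1}·y_i), indices taken mod 8.
Σ = (16) + (29) + (24) + (39) + (18) + (5) + (-6) + (22) = 147
Area = |Σ|/2 = 73.5.

73.5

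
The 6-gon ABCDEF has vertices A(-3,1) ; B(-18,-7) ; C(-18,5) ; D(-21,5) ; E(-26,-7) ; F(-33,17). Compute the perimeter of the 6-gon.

104

|AB| = √((-15)² + (-8)²) = √289 = 17
|BC| = √((0)² + (12)²) = √144 = 12
|CD| = √((-3)² + (0)²) = √9 = 3
|DE| = √((-5)² + (-12)²) = √169 = 13
|EF| = √((-7)² + (24)²) = √625 = 25
|FA| = √((30)² + (-16)²) = √1156 = 34
Perimeter = 17 + 12 + 3 + 13 + 25 + 34 = 104.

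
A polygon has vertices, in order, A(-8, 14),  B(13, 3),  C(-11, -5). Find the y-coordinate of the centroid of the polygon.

4

Apply Gauss's area formula. First the cross-terms c_i = x_i·y_{i+1} − x_{i+1}·y_i:
  -206, -32, -194  ⇒  2A = -432, A = -216.
Then Σ (y_i + y_{i+1})·c_i = -5184, so ȳ = -5184 / (6·(-216)) = 4.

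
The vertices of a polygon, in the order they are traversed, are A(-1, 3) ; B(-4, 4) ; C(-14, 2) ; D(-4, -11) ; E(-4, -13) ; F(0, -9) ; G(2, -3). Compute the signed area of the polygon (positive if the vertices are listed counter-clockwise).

Apply the shoelace (surveyor's) formula: 2A = Σ (x_i·y_{i+1} − x_{i+1}·y_i), indices taken mod 7.
A→B: (-1)(4) − (-4)(3) = 8
B→C: (-4)(2) − (-14)(4) = 48
C→D: (-14)(-11) − (-4)(2) = 162
D→E: (-4)(-13) − (-4)(-11) = 8
E→F: (-4)(-9) − (0)(-13) = 36
F→G: (0)(-3) − (2)(-9) = 18
G→A: (2)(3) − (-1)(-3) = 3
Σ = 283
Signed area = Σ/2 = 141.5 (positive ⇒ counter-clockwise traversal).

141.5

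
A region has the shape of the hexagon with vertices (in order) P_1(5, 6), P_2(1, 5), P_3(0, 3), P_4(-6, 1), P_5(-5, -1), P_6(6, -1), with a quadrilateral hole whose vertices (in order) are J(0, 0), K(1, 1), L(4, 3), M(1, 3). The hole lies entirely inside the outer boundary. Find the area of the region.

Outer boundary:
Apply Gauss's area formula: 2A = Σ (x_i·y_{i+1} − x_{i+1}·y_i), indices taken mod 6.
Σ = (19) + (3) + (18) + (11) + (11) + (41) = 103
Area = |Σ|/2 = 51.5.
Hole:
Cross-terms: 0, -1, 9, 0  ⇒  Σ = 8
Area = |Σ|/2 = 4.
Net area = 51.5 − 4 = 47.5.

47.5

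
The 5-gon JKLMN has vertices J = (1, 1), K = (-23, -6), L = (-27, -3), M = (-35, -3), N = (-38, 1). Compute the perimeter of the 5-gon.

82

|JK| = √((-24)² + (-7)²) = √625 = 25
|KL| = √((-4)² + (3)²) = √25 = 5
|LM| = √((-8)² + (0)²) = √64 = 8
|MN| = √((-3)² + (4)²) = √25 = 5
|NJ| = √((39)² + (0)²) = √1521 = 39
Perimeter = 25 + 5 + 8 + 5 + 39 = 82.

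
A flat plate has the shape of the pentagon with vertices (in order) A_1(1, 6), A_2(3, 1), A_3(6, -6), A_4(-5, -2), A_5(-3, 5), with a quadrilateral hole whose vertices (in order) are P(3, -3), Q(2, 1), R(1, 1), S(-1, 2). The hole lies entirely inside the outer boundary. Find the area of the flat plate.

Outer boundary:
Cross-terms: -17, -24, -42, -31, -23  ⇒  Σ = -137
Area = |Σ|/2 = 68.5.
Hole:
Apply the shoelace formula: 2A = Σ (x_i·y_{i+1} − x_{i+1}·y_i), indices taken mod 4.
Σ = (9) + (1) + (3) + (-3) = 10
Area = |Σ|/2 = 5.
Net area = 68.5 − 5 = 63.5.

63.5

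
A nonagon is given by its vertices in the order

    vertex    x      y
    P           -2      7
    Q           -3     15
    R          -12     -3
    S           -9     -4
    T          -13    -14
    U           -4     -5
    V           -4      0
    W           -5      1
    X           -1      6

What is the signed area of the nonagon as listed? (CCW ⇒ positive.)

Apply Gauss's area formula: 2A = Σ (x_i·y_{i+1} − x_{i+1}·y_i), indices taken mod 9.
P→Q: (-2)(15) − (-3)(7) = -9
Q→R: (-3)(-3) − (-12)(15) = 189
R→S: (-12)(-4) − (-9)(-3) = 21
S→T: (-9)(-14) − (-13)(-4) = 74
T→U: (-13)(-5) − (-4)(-14) = 9
U→V: (-4)(0) − (-4)(-5) = -20
V→W: (-4)(1) − (-5)(0) = -4
W→X: (-5)(6) − (-1)(1) = -29
X→P: (-1)(7) − (-2)(6) = 5
Σ = 236
Signed area = Σ/2 = 118 (positive ⇒ counter-clockwise traversal).

118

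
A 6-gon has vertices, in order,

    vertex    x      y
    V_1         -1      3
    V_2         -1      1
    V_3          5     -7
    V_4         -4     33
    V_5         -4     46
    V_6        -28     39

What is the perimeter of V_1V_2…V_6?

|V_1V_2| = √((0)² + (-2)²) = √4 = 2
|V_2V_3| = √((6)² + (-8)²) = √100 = 10
|V_3V_4| = √((-9)² + (40)²) = √1681 = 41
|V_4V_5| = √((0)² + (13)²) = √169 = 13
|V_5V_6| = √((-24)² + (-7)²) = √625 = 25
|V_6V_1| = √((27)² + (-36)²) = √2025 = 45
Perimeter = 2 + 10 + 41 + 13 + 25 + 45 = 136.

136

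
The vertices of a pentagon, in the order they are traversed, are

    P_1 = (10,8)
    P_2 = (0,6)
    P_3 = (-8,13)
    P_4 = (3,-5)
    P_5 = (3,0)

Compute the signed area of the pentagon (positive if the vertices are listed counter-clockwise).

Cross-terms: 60, 48, 1, 15, 24  ⇒  Σ = 148
Signed area = Σ/2 = 74 (positive ⇒ counter-clockwise traversal).

74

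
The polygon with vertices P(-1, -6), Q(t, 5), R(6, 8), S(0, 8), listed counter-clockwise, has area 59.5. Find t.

Write out the shoelace sum; only the two edges meeting at Q involve t:
2·Area = [((-1)·5 − t·(-6)) + (t·8 − 6·5)] + 56
       = 14·t + 21 = 119
⇒ t = 7.

7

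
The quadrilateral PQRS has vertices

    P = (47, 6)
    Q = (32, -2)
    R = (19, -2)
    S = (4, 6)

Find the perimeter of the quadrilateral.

90

|PQ| = √((-15)² + (-8)²) = √289 = 17
|QR| = √((-13)² + (0)²) = √169 = 13
|RS| = √((-15)² + (8)²) = √289 = 17
|SP| = √((43)² + (0)²) = √1849 = 43
Perimeter = 17 + 13 + 17 + 43 = 90.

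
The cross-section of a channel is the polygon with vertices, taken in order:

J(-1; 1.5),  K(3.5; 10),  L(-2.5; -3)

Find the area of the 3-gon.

3.75

Apply the shoelace formula: 2A = Σ (x_i·y_{i+1} − x_{i+1}·y_i), indices taken mod 3.
J→K: (-1)(10) − (3.5)(1.5) = -15.25
K→L: (3.5)(-3) − (-2.5)(10) = 14.5
L→J: (-2.5)(1.5) − (-1)(-3) = -6.75
Σ = -7.5
Area = |Σ|/2 = 3.75.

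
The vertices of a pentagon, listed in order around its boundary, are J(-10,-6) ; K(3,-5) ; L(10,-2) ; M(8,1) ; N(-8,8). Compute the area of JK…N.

Cross-terms: 68, 44, 26, 72, 128  ⇒  Σ = 338
Area = |Σ|/2 = 169.

169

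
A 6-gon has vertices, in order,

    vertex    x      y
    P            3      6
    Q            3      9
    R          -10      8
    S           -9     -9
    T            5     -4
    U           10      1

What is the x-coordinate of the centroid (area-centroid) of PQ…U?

-35/18

Apply Gauss's area formula. First the cross-terms c_i = x_i·y_{i+1} − x_{i+1}·y_i:
  9, 114, 162, 81, 45, 57  ⇒  2A = 468, A = 234.
Then Σ (x_i + x_{i+1})·c_i = -2730, so x̄ = -2730 / (6·234) = -35/18.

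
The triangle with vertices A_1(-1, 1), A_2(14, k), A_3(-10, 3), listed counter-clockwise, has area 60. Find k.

11

The doubled signed area Σ (x_i y_{i+1} − x_{i+1} y_i) is linear in k.
With k=0 it equals 21; the coefficient of k is 9 (from the two edges through A_2).
So 9·k + 21 = 2·60 = 120 ⇒ k = 11.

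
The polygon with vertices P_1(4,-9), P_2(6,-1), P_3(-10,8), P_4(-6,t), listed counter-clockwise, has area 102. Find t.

Write out the shoelace sum; only the two edges meeting at P_4 involve t:
2·Area = [((-10)·t − (-6)·8) + ((-6)·(-9) − 4·t)] + 88
       = -14·t + 190 = 204
⇒ t = -1.

-1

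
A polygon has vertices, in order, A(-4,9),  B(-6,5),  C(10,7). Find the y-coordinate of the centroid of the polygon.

7

Apply the surveyor's formula. First the cross-terms c_i = x_i·y_{i+1} − x_{i+1}·y_i:
  34, -92, 118  ⇒  2A = 60, A = 30.
Then Σ (y_i + y_{i+1})·c_i = 1260, so ȳ = 1260 / (6·30) = 7.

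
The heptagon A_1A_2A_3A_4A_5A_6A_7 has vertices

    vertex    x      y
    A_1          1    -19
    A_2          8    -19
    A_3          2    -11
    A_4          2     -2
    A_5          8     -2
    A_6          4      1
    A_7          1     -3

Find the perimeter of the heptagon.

|A_1A_2| = √((7)² + (0)²) = √49 = 7
|A_2A_3| = √((-6)² + (8)²) = √100 = 10
|A_3A_4| = √((0)² + (9)²) = √81 = 9
|A_4A_5| = √((6)² + (0)²) = √36 = 6
|A_5A_6| = √((-4)² + (3)²) = √25 = 5
|A_6A_7| = √((-3)² + (-4)²) = √25 = 5
|A_7A_1| = √((0)² + (-16)²) = √256 = 16
Perimeter = 7 + 10 + 9 + 6 + 5 + 5 + 16 = 58.

58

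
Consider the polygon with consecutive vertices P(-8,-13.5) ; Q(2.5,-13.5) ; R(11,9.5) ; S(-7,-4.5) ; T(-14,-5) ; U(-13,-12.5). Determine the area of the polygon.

244.25

Σ = (141.75) + (172.25) + (17) + (-28) + (110) + (75.5) = 488.5
Area = |Σ|/2 = 244.25.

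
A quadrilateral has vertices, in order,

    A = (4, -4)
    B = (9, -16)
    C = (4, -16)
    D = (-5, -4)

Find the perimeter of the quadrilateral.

|AB| = √((5)² + (-12)²) = √169 = 13
|BC| = √((-5)² + (0)²) = √25 = 5
|CD| = √((-9)² + (12)²) = √225 = 15
|DA| = √((9)² + (0)²) = √81 = 9
Perimeter = 13 + 5 + 15 + 9 = 42.

42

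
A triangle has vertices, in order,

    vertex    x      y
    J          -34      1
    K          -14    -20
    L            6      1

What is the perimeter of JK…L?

98

|JK| = √((20)² + (-21)²) = √841 = 29
|KL| = √((20)² + (21)²) = √841 = 29
|LJ| = √((-40)² + (0)²) = √1600 = 40
Perimeter = 29 + 29 + 40 = 98.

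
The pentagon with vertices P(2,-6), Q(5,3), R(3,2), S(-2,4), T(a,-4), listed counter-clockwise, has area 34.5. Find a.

Write out the shoelace sum; only the two edges meeting at T involve a:
2·Area = [((-2)·(-4) − a·4) + (a·(-6) − 2·(-4))] + 53
       = -10·a + 69 = 69
⇒ a = 0.

0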